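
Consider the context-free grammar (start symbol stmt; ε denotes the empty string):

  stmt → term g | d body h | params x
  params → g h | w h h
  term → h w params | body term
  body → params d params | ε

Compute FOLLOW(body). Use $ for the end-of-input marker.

In stmt → d body h: add FIRST(h) = { h }.
In term → body term: add FIRST(term) = { g, h, w }.
Union: FOLLOW(body) = { g, h, w }.

{ g, h, w }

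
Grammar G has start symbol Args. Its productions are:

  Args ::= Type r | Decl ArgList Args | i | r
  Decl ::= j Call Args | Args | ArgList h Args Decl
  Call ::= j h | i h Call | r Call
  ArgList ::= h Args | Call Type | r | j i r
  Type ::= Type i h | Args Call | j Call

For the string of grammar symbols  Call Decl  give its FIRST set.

{ i, j, r }

Add FIRST(Call) = { i, j, r }; Call is not nullable, stop.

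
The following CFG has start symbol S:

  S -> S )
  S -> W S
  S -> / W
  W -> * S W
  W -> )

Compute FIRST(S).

From S -> S ): add FIRST(S) = { ), *, / }.
From S -> W S: add FIRST(W) = { ), * }.
S -> / W contributes {/}.
Union: FIRST(S) = { ), *, / }.

{ ), *, / }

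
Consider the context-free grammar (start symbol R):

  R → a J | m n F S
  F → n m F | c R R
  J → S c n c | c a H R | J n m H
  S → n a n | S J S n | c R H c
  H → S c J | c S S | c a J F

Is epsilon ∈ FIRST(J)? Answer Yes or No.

No

No nonterminal in this grammar is nullable.
No production of J has an RHS whose symbols are all nullable, so J is not nullable.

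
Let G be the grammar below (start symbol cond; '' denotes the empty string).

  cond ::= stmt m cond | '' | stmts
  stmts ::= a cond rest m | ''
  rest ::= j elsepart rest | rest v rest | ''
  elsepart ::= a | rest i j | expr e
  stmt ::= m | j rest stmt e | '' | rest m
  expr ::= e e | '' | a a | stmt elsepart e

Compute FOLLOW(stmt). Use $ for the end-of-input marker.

{ a, e, i, j, m, v }

In cond ::= stmt m cond: add FIRST(m cond) = { m }.
In stmt ::= j rest stmt e: add FIRST(e) = { e }.
In expr ::= stmt elsepart e: add FIRST(elsepart e) = { a, e, i, j, m, v }.
Union: FOLLOW(stmt) = { a, e, i, j, m, v }.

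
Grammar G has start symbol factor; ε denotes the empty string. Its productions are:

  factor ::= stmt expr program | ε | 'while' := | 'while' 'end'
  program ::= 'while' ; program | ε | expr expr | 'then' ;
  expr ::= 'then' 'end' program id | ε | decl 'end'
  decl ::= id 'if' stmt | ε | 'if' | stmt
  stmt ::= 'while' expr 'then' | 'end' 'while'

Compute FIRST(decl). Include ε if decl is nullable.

decl ::= id 'if' stmt contributes {id}.
decl ::= ε contributes ε.
decl ::= 'if' contributes {'if'}.
From decl ::= stmt: add FIRST(stmt) = { 'end', 'while' }.
Union: FIRST(decl) = { 'end', 'if', 'while', id, ε }.

{ 'end', 'if', 'while', id, ε }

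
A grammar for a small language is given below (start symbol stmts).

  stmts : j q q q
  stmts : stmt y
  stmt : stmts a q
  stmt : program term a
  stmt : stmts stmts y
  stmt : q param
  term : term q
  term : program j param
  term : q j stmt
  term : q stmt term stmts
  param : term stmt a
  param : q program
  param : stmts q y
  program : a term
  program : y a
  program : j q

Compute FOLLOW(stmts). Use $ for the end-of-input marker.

stmts is the start symbol, so $ ∈ FOLLOW(stmts).
In stmt : stmts a q: add FIRST(a q) = { a }.
In stmt : stmts stmts y: add FIRST(stmts y) = { a, j, q, y }.
In stmt : stmts stmts y: add FIRST(y) = { y }.
In term : q stmt term stmts: stmts is at the end, add FOLLOW(term) = { a, j, q, y }.
In param : stmts q y: add FIRST(q y) = { q }.
Union: FOLLOW(stmts) = { $, a, j, q, y }.

{ $, a, j, q, y }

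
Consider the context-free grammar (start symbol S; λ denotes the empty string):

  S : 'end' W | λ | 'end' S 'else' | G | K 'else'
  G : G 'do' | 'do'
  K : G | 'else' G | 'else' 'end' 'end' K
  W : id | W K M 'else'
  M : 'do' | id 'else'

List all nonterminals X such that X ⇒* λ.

Directly nullable (have an λ-production): S.
No other nonterminal has a production whose RHS symbols are all nullable.

{ S }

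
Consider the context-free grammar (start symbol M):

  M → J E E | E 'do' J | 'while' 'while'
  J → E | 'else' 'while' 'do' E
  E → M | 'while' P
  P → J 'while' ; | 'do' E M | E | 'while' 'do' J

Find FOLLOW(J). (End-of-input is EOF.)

{ EOF, 'do', 'else', 'while' }

In M → J E E: add FIRST(E E) = { 'else', 'while' }.
In M → E 'do' J: J is at the end, add FOLLOW(M) = { EOF, 'do', 'else', 'while' }.
In P → J 'while' ;: add FIRST('while' ;) = { 'while' }.
In P → 'while' 'do' J: J is at the end, add FOLLOW(P) = { EOF, 'do', 'else', 'while' }.
Union: FOLLOW(J) = { EOF, 'do', 'else', 'while' }.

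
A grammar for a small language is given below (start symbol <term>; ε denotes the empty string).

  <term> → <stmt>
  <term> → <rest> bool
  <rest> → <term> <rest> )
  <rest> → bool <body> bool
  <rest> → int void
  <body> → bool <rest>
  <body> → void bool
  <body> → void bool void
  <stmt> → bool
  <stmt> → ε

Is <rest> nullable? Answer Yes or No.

Nullable nonterminals: <stmt>, <term>.
No production of <rest> has an RHS whose symbols are all nullable, so <rest> is not nullable.

No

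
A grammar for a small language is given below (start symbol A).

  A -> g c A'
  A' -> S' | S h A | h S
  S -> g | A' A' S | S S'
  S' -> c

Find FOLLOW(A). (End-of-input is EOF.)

{ EOF, c, g, h }

A is the start symbol, so EOF ∈ FOLLOW(A).
In A' -> S h A: A is at the end, add FOLLOW(A') = { EOF, c, g, h }.
Union: FOLLOW(A) = { EOF, c, g, h }.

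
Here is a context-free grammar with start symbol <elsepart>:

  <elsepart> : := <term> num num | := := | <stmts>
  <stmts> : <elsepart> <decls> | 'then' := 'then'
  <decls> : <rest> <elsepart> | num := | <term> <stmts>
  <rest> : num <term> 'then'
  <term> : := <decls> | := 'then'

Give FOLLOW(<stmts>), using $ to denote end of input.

In <elsepart> : <stmts>: <stmts> is at the end, add FOLLOW(<elsepart>) = { $, 'then', :=, num }.
In <decls> : <term> <stmts>: <stmts> is at the end, add FOLLOW(<decls>) = { $, 'then', :=, num }.
Union: FOLLOW(<stmts>) = { $, 'then', :=, num }.

{ $, 'then', :=, num }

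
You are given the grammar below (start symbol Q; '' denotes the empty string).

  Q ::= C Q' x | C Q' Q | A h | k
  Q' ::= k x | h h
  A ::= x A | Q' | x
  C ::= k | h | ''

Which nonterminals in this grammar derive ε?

Directly nullable (have an ''-production): C.
No other nonterminal has a production whose RHS symbols are all nullable.

{ C }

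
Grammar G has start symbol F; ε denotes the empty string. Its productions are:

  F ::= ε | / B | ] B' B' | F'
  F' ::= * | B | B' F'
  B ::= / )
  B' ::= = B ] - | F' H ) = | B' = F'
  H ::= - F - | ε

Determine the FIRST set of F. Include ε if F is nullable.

{ *, /, =, ], ε }

F ::= ε contributes ε.
F ::= / B contributes {/}.
F ::= ] B' B' contributes {]}.
From F ::= F': add FIRST(F') = { *, /, = }.
Union: FIRST(F) = { *, /, =, ], ε }.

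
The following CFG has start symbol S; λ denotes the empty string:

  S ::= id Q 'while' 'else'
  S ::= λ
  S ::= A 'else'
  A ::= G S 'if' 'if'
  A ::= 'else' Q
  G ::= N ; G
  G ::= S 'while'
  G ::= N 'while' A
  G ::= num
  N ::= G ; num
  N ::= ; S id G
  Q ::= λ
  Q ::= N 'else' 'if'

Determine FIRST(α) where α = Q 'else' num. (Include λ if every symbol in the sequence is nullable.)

{ 'else', 'while', ;, id, num }

Add FIRST(Q)\{λ} = { 'else', 'while', ;, id, num }; Q is nullable, continue.
'else' is a terminal; add {'else'} and stop.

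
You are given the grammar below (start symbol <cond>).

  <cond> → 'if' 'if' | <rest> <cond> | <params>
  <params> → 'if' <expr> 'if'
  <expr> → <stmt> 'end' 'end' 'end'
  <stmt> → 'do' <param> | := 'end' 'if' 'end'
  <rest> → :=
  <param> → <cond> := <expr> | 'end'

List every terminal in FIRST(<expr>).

From <expr> → <stmt> 'end' 'end' 'end': add FIRST(<stmt>) = { 'do', := }.
Union: FIRST(<expr>) = { 'do', := }.

{ 'do', := }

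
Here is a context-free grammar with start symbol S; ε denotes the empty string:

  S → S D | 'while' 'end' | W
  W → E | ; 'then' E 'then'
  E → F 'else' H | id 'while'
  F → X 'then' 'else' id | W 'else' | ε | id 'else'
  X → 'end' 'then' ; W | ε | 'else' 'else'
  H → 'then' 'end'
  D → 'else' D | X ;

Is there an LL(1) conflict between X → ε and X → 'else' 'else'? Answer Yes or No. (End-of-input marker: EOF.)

FIRST(ε) = { ε } and FIRST('else' 'else') = { 'else' }.
The first is nullable but FOLLOW(X) = { 'then', ; } is disjoint from FIRST of the second.

No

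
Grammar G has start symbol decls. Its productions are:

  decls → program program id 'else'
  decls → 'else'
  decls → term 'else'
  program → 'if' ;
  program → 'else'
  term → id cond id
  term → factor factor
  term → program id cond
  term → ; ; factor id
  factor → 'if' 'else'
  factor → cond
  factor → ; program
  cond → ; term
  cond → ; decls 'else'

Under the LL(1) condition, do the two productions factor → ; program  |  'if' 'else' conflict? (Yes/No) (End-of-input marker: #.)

FIRST(; program) = { ; } and FIRST('if' 'else') = { 'if' }.
The FIRST sets are disjoint and neither alternative is nullable — no conflict.

No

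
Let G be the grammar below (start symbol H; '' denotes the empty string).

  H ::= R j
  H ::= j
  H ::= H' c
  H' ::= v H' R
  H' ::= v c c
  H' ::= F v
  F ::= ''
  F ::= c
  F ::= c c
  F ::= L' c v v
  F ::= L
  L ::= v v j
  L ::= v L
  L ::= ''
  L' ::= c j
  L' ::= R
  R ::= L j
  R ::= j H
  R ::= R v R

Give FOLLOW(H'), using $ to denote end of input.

{ c, j, v }

In H ::= H' c: add FIRST(c) = { c }.
In H' ::= v H' R: add FIRST(R) = { j, v }.
Union: FOLLOW(H') = { c, j, v }.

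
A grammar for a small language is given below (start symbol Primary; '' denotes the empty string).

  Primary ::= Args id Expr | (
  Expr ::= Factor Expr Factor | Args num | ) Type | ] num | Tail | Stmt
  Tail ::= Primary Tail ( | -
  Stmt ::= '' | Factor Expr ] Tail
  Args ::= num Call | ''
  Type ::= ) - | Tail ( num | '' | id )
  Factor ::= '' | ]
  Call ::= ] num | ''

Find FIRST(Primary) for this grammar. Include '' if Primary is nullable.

{ (, id, num }

From Primary ::= Args id Expr: Args nullable, take FIRST(Args) ∪ {id} = { id, num }.
Primary ::= ( contributes {(}.
Union: FIRST(Primary) = { (, id, num }.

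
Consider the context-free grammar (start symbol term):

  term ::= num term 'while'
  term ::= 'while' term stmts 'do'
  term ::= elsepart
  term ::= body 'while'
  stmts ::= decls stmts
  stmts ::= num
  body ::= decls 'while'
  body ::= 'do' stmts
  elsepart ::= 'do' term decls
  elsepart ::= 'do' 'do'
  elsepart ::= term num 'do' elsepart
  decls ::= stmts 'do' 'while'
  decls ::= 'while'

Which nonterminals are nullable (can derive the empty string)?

{ } (none)

No nonterminal has an empty production or an RHS whose symbols are all nullable.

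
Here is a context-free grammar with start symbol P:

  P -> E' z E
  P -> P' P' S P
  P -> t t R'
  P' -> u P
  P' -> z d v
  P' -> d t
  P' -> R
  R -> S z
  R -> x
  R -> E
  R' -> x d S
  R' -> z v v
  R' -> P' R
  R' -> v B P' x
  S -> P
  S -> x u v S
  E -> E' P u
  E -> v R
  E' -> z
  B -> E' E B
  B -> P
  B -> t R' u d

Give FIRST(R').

{ d, t, u, v, x, z }

R' -> x d S contributes {x}.
R' -> z v v contributes {z}.
From R' -> P' R: add FIRST(P') = { d, t, u, v, x, z }.
R' -> v B P' x contributes {v}.
Union: FIRST(R') = { d, t, u, v, x, z }.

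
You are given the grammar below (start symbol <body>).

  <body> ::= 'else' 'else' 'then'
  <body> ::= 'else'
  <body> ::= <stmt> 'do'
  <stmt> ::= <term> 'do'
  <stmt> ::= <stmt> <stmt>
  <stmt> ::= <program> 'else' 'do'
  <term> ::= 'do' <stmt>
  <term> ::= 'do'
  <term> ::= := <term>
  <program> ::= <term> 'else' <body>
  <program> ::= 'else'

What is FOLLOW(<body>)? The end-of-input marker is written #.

{ #, 'else' }

<body> is the start symbol, so # ∈ FOLLOW(<body>).
In <program> ::= <term> 'else' <body>: <body> is at the end, add FOLLOW(<program>) = { 'else' }.
Union: FOLLOW(<body>) = { #, 'else' }.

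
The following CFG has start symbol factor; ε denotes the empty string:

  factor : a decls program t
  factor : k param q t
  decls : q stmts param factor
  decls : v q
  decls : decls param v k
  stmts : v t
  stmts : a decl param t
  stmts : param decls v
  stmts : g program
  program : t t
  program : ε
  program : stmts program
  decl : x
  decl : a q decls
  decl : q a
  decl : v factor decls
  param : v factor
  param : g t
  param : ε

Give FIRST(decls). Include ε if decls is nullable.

{ q, v }

decls : q stmts param factor contributes {q}.
decls : v q contributes {v}.
From decls : decls param v k: add FIRST(decls) = { q, v }.
Union: FIRST(decls) = { q, v }.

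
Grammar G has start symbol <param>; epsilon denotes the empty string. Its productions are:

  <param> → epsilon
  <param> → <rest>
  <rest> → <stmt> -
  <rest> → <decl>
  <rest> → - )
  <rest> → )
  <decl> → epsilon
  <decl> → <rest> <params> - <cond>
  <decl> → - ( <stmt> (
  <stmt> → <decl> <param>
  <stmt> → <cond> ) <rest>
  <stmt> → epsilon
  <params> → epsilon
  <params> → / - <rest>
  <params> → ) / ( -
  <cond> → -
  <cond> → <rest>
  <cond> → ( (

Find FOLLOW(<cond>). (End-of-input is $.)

{ $, (, ), -, / }

In <decl> → <rest> <params> - <cond>: <cond> is at the end, add FOLLOW(<decl>) = { $, (, ), -, / }.
In <stmt> → <cond> ) <rest>: add FIRST() <rest>) = { ) }.
Union: FOLLOW(<cond>) = { $, (, ), -, / }.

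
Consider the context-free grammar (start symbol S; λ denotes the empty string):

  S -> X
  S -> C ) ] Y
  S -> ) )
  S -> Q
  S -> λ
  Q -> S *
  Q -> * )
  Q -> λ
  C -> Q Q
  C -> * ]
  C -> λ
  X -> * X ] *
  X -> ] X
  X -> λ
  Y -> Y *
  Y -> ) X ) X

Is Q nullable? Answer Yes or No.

Yes

Q has an λ-production, so Q ⇒ λ.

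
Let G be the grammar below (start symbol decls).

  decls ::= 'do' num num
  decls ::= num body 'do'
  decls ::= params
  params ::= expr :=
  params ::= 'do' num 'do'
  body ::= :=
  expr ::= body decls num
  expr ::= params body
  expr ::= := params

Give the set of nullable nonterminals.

No nonterminal has an empty production or an RHS whose symbols are all nullable.

{ } (none)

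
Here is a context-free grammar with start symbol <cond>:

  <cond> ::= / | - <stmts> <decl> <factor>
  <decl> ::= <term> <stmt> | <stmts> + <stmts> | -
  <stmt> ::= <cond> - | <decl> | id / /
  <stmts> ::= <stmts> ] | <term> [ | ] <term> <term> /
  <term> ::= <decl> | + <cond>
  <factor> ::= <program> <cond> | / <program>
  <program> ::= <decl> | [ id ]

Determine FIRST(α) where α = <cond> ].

{ -, / }

Add FIRST(<cond>) = { -, / }; <cond> is not nullable, stop.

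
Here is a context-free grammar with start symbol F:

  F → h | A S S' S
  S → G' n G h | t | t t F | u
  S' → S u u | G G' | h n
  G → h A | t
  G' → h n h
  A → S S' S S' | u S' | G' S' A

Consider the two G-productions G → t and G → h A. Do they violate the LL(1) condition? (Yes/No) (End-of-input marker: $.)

No

FIRST(t) = { t } and FIRST(h A) = { h }.
The FIRST sets are disjoint and neither alternative is nullable — no conflict.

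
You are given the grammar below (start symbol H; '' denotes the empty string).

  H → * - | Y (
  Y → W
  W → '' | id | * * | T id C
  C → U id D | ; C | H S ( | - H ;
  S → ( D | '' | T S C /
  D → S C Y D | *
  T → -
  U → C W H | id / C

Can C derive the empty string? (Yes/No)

Nullable nonterminals: S, W, Y.
No production of C has an RHS whose symbols are all nullable, so C is not nullable.

No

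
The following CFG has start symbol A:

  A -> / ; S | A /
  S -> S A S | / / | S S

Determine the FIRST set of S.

From S -> S A S: add FIRST(S) = { / }.
S -> / / contributes {/}.
From S -> S S: add FIRST(S) = { / }.
Union: FIRST(S) = { / }.

{ / }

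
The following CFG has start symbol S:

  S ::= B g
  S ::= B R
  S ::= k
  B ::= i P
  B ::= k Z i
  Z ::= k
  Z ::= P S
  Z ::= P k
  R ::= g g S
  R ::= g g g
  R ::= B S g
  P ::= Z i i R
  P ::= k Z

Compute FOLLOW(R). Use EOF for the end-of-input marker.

{ EOF, g, i, k }

In S ::= B R: R is at the end, add FOLLOW(S) = { EOF, g, i, k }.
In P ::= Z i i R: R is at the end, add FOLLOW(P) = { g, i, k }.
Union: FOLLOW(R) = { EOF, g, i, k }.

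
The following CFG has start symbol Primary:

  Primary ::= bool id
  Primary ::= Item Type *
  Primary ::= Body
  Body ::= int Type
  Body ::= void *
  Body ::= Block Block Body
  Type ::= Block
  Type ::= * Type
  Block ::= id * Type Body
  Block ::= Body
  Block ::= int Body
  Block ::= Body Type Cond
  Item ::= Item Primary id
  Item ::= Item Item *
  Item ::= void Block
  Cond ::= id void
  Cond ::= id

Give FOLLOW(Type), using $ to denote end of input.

In Primary ::= Item Type *: add FIRST(*) = { * }.
In Body ::= int Type: Type is at the end, add FOLLOW(Body) = { $, *, bool, id, int, void }.
In Type ::= * Type: Type is at the end, add FOLLOW(Type) = { $, *, bool, id, int, void }.
In Block ::= id * Type Body: add FIRST(Body) = { id, int, void }.
In Block ::= Body Type Cond: add FIRST(Cond) = { id }.
Union: FOLLOW(Type) = { $, *, bool, id, int, void }.

{ $, *, bool, id, int, void }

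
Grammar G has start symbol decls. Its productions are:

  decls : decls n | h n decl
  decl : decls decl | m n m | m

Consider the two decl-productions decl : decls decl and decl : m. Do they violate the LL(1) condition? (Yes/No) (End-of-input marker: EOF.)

FIRST(decls decl) = { h } and FIRST(m) = { m }.
The FIRST sets are disjoint and neither alternative is nullable — no conflict.

No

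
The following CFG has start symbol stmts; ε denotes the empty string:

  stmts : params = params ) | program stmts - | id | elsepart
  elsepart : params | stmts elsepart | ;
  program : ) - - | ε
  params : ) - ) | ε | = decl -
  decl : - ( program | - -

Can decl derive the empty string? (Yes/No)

No

Nullable nonterminals: elsepart, params, program, stmts.
No production of decl has an RHS whose symbols are all nullable, so decl is not nullable.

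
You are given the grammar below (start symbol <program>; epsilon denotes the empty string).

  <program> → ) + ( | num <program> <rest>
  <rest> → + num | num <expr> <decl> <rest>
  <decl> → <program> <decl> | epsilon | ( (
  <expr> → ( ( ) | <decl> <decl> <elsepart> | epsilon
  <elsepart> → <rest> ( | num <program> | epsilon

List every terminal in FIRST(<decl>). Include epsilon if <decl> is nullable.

From <decl> → <program> <decl>: add FIRST(<program>) = { ), num }.
<decl> → epsilon contributes epsilon.
<decl> → ( ( contributes {(}.
Union: FIRST(<decl>) = { (, ), num, epsilon }.

{ (, ), num, epsilon }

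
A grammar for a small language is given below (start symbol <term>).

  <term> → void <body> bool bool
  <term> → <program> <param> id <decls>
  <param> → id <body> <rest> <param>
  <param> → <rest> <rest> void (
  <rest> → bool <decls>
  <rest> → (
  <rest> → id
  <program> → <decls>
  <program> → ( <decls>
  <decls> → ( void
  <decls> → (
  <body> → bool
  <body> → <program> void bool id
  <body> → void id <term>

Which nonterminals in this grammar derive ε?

No nonterminal has an empty production or an RHS whose symbols are all nullable.

{ } (none)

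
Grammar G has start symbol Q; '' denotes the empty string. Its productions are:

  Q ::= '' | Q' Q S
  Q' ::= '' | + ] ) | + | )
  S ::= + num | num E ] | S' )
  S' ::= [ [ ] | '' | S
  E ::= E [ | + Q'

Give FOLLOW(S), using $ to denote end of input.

{ $, ), +, [, num }

In Q ::= Q' Q S: S is at the end, add FOLLOW(Q) = { $, ), +, [, num }.
In S' ::= S: S is at the end, add FOLLOW(S') = { ) }.
Union: FOLLOW(S) = { $, ), +, [, num }.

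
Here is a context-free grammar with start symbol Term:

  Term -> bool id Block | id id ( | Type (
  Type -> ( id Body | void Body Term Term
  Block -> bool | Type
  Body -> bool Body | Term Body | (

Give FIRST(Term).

{ (, bool, id, void }

Term -> bool id Block contributes {bool}.
Term -> id id ( contributes {id}.
From Term -> Type (: add FIRST(Type) = { (, void }.
Union: FIRST(Term) = { (, bool, id, void }.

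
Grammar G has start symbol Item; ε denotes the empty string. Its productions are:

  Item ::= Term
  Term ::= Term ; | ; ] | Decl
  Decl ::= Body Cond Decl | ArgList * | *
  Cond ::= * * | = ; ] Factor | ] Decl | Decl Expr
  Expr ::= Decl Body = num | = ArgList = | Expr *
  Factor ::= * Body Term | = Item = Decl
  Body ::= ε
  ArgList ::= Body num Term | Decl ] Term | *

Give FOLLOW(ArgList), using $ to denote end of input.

In Decl ::= ArgList *: add FIRST(*) = { * }.
In Expr ::= = ArgList =: add FIRST(=) = { = }.
Union: FOLLOW(ArgList) = { *, = }.

{ *, = }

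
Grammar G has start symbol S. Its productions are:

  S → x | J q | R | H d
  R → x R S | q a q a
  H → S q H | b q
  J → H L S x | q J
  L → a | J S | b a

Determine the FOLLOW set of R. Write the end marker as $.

{ $, b, q, x }

In S → R: R is at the end, add FOLLOW(S) = { $, b, q, x }.
In R → x R S: add FIRST(S) = { b, q, x }.
Union: FOLLOW(R) = { $, b, q, x }.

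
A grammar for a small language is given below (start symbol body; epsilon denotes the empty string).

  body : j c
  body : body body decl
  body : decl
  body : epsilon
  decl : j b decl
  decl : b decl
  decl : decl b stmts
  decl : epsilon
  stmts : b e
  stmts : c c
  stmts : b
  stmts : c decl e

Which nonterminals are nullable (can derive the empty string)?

{ body, decl }

Directly nullable (have an epsilon-production): body, decl.
No other nonterminal has a production whose RHS symbols are all nullable.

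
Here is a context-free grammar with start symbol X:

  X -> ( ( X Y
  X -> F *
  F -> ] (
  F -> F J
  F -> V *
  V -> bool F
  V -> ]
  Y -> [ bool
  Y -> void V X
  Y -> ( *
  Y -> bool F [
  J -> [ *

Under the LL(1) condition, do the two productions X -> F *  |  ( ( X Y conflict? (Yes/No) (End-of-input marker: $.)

FIRST(F *) = { ], bool } and FIRST(( ( X Y) = { ( }.
The FIRST sets are disjoint and neither alternative is nullable — no conflict.

No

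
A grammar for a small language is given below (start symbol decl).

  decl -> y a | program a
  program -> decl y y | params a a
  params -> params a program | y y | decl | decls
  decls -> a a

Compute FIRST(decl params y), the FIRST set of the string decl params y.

{ a, y }

Add FIRST(decl) = { a, y }; decl is not nullable, stop.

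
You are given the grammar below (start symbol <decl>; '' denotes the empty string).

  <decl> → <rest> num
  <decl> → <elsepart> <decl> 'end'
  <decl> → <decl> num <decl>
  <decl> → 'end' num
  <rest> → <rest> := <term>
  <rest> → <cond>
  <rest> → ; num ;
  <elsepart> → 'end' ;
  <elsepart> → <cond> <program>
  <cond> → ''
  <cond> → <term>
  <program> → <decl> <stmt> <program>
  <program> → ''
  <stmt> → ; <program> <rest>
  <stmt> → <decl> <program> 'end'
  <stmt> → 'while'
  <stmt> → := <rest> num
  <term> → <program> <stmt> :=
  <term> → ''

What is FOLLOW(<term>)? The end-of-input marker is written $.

In <rest> → <rest> := <term>: <term> is at the end, add FOLLOW(<rest>) = { 'end', 'while', :=, ;, num }.
In <cond> → <term>: <term> is at the end, add FOLLOW(<cond>) = { 'end', 'while', :=, ;, num }.
Union: FOLLOW(<term>) = { 'end', 'while', :=, ;, num }.

{ 'end', 'while', :=, ;, num }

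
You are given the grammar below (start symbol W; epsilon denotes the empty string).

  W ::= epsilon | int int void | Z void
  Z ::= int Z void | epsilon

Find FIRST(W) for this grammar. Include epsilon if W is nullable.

{ int, void, epsilon }

W ::= epsilon contributes epsilon.
W ::= int int void contributes {int}.
From W ::= Z void: Z nullable, take FIRST(Z) ∪ {void} = { int, void }.
Union: FIRST(W) = { int, void, epsilon }.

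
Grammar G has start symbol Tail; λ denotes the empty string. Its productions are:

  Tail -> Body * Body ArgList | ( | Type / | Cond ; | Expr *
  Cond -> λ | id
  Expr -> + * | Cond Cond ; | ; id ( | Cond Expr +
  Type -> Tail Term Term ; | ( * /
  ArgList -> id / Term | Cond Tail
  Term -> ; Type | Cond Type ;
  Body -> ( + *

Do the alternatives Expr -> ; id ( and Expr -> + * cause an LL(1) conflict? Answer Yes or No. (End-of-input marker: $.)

FIRST(; id () = { ; } and FIRST(+ *) = { + }.
The FIRST sets are disjoint and neither alternative is nullable — no conflict.

No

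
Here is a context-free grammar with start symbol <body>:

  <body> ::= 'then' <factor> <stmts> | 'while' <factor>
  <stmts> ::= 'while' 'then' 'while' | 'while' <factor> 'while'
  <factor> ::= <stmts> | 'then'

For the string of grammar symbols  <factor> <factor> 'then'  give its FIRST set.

{ 'then', 'while' }

Add FIRST(<factor>) = { 'then', 'while' }; <factor> is not nullable, stop.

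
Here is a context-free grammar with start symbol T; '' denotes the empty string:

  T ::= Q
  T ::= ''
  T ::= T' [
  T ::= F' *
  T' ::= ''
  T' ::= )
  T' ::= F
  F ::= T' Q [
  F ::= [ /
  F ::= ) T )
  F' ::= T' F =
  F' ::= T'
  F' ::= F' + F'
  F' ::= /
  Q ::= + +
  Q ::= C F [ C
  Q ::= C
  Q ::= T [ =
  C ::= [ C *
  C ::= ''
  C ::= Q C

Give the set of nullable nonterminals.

{ C, F', Q, T, T' }

Directly nullable (have an ''-production): T, T', C.
F' ::= T' with every symbol nullable, so F' is nullable.
Q ::= C with every symbol nullable, so Q is nullable.
No other nonterminal has a production whose RHS symbols are all nullable.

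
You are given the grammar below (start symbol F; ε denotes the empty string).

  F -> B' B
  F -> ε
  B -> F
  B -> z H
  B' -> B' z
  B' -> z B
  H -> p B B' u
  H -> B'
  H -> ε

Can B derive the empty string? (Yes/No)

B -> F and each of F is nullable, so B ⇒* ε.

Yes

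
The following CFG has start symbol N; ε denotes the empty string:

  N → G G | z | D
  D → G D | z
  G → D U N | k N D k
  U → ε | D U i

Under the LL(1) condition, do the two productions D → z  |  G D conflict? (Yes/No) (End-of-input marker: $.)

Yes

FIRST(z) = { z } and FIRST(G D) = { k, z }.
Both contain z, so the two alternatives are not disjoint — LL(1) conflict.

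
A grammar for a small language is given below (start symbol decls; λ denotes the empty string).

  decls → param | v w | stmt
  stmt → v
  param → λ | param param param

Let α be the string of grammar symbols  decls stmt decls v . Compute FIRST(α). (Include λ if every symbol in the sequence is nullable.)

Add FIRST(decls)\{λ} = { v }; decls is nullable, continue.
Add FIRST(stmt) = { v }; stmt is not nullable, stop.

{ v }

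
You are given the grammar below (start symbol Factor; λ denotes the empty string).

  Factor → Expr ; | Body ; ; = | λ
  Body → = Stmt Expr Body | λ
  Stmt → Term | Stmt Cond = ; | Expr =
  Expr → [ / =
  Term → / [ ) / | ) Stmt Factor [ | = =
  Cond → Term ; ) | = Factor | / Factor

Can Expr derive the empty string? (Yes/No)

Nullable nonterminals: Body, Factor.
No production of Expr has an RHS whose symbols are all nullable, so Expr is not nullable.

No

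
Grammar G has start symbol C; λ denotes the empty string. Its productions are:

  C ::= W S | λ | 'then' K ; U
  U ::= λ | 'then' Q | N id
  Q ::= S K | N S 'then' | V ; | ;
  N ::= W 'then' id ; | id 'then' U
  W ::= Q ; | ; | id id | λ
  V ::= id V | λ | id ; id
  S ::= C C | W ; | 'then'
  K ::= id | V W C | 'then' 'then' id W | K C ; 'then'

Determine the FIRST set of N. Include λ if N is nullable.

From N ::= W 'then' id ;: W nullable, take FIRST(W) ∪ {'then'} = { 'then', ;, id }.
N ::= id 'then' U contributes {id}.
Union: FIRST(N) = { 'then', ;, id }.

{ 'then', ;, id }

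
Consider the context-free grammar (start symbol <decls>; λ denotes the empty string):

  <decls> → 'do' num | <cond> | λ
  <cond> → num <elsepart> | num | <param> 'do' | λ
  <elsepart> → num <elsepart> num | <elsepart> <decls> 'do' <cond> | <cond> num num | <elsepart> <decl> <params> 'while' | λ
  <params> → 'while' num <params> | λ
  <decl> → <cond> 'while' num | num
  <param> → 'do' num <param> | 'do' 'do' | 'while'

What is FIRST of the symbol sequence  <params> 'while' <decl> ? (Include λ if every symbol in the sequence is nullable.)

Add FIRST(<params>)\{λ} = { 'while' }; <params> is nullable, continue.
'while' is a terminal; add {'while'} and stop.

{ 'while' }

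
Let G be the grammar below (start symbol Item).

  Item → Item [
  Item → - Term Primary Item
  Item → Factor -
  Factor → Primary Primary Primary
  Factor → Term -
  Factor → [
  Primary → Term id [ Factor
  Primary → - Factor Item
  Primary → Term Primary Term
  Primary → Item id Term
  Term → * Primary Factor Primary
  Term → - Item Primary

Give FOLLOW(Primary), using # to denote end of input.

In Item → - Term Primary Item: add FIRST(Item) = { *, -, [ }.
In Factor → Primary Primary Primary: add FIRST(Primary Primary) = { *, -, [ }.
In Factor → Primary Primary Primary: add FIRST(Primary) = { *, -, [ }.
In Factor → Primary Primary Primary: Primary is at the end, add FOLLOW(Factor) = { *, -, [, id }.
In Primary → Term Primary Term: add FIRST(Term) = { *, - }.
In Term → * Primary Factor Primary: add FIRST(Factor Primary) = { *, -, [ }.
In Term → * Primary Factor Primary: Primary is at the end, add FOLLOW(Term) = { *, -, [, id }.
In Term → - Item Primary: Primary is at the end, add FOLLOW(Term) = { *, -, [, id }.
Union: FOLLOW(Primary) = { *, -, [, id }.

{ *, -, [, id }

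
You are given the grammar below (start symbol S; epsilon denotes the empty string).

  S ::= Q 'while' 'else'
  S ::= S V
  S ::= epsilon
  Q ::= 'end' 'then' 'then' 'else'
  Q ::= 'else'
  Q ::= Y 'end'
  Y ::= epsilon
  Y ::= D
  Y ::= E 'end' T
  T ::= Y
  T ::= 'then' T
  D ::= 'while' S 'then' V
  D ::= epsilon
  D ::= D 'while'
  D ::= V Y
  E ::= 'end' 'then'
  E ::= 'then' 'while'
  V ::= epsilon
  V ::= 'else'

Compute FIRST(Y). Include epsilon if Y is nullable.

{ 'else', 'end', 'then', 'while', epsilon }

Y ::= epsilon contributes epsilon.
From Y ::= D: add FIRST(D) = { 'else', 'end', 'then', 'while', epsilon } (including epsilon since D is nullable).
From Y ::= E 'end' T: add FIRST(E) = { 'end', 'then' }.
Union: FIRST(Y) = { 'else', 'end', 'then', 'while', epsilon }.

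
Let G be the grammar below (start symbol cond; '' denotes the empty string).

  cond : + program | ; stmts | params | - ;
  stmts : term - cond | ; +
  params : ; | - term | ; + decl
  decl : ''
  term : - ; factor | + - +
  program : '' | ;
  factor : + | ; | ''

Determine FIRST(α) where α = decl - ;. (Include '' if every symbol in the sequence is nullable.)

Add FIRST(decl)\{''} = {  }; decl is nullable, continue.
- is a terminal; add {-} and stop.

{ - }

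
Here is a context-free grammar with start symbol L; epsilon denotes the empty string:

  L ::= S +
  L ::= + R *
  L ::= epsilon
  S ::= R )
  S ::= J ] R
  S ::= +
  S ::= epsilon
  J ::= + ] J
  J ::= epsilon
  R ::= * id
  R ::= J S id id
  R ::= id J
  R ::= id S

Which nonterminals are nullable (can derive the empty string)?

Directly nullable (have an epsilon-production): L, S, J.
No other nonterminal has a production whose RHS symbols are all nullable.

{ J, L, S }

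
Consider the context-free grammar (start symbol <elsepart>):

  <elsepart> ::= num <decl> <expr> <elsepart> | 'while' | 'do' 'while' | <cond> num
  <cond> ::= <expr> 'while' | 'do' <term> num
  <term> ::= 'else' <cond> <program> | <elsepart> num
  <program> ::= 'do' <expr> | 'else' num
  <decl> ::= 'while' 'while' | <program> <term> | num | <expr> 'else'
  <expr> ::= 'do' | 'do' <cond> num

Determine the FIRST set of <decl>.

<decl> ::= 'while' 'while' contributes {'while'}.
From <decl> ::= <program> <term>: add FIRST(<program>) = { 'do', 'else' }.
<decl> ::= num contributes {num}.
From <decl> ::= <expr> 'else': add FIRST(<expr>) = { 'do' }.
Union: FIRST(<decl>) = { 'do', 'else', 'while', num }.

{ 'do', 'else', 'while', num }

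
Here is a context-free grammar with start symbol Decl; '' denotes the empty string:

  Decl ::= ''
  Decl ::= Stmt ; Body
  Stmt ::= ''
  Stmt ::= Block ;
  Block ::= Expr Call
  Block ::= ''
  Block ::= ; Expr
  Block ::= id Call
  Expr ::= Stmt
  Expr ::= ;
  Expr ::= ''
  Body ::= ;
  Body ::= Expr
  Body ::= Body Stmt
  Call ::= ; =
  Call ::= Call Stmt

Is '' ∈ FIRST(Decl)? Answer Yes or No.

Yes

Decl has an ''-production, so Decl ⇒ ''.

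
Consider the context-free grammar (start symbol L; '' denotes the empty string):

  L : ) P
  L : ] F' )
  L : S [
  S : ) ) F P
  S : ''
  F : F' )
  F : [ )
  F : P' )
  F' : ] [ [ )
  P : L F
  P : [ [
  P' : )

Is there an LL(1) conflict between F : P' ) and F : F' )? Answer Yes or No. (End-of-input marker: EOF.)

No

FIRST(P' )) = { ) } and FIRST(F' )) = { ] }.
The FIRST sets are disjoint and neither alternative is nullable — no conflict.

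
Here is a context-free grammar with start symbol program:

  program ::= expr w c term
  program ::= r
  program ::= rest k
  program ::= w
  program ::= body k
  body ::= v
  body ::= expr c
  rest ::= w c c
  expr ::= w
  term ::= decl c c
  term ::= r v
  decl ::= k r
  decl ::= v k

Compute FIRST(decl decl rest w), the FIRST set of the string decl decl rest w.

Add FIRST(decl) = { k, v }; decl is not nullable, stop.

{ k, v }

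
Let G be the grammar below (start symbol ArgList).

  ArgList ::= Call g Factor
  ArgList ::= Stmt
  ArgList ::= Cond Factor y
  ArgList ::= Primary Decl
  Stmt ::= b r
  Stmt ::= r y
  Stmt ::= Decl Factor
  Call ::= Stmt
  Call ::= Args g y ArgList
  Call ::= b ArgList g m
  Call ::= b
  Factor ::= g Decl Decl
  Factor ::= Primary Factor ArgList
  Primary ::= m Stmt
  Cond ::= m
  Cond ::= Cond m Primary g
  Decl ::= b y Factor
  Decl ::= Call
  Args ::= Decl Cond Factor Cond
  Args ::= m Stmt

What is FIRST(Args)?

{ b, m, r }

From Args ::= Decl Cond Factor Cond: add FIRST(Decl) = { b, m, r }.
Args ::= m Stmt contributes {m}.
Union: FIRST(Args) = { b, m, r }.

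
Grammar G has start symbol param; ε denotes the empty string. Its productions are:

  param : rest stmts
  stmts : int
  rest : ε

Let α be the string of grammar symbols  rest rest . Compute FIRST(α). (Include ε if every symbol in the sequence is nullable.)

{ ε }

Add FIRST(rest)\{ε} = {  }; rest is nullable, continue.
Add FIRST(rest)\{ε} = {  }; rest is nullable, continue.
Every symbol is nullable, so include ε.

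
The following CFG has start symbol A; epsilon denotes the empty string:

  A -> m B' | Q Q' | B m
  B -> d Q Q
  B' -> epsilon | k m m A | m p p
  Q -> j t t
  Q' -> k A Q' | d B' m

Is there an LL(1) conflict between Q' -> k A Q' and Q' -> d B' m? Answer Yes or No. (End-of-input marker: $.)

FIRST(k A Q') = { k } and FIRST(d B' m) = { d }.
The FIRST sets are disjoint and neither alternative is nullable — no conflict.

No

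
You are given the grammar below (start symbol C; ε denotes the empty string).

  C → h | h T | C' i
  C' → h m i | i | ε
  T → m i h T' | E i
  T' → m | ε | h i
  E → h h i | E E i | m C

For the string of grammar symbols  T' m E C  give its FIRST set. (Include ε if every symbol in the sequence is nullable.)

Add FIRST(T')\{ε} = { h, m }; T' is nullable, continue.
m is a terminal; add {m} and stop.

{ h, m }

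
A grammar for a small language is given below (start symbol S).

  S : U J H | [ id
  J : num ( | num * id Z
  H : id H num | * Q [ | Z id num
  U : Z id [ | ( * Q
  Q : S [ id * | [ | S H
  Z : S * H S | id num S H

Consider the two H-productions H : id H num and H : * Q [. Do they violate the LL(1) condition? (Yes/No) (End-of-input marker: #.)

FIRST(id H num) = { id } and FIRST(* Q [) = { * }.
The FIRST sets are disjoint and neither alternative is nullable — no conflict.

No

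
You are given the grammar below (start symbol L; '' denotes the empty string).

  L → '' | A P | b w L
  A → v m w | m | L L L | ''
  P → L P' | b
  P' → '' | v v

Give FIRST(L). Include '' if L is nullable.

L → '' contributes ''.
From L → A P: A, P nullable, take FIRST(A) ∪ FIRST(P) = { b, m, v }; also '' since the whole RHS is nullable.
L → b w L contributes {b}.
Union: FIRST(L) = { b, m, v, '' }.

{ b, m, v, '' }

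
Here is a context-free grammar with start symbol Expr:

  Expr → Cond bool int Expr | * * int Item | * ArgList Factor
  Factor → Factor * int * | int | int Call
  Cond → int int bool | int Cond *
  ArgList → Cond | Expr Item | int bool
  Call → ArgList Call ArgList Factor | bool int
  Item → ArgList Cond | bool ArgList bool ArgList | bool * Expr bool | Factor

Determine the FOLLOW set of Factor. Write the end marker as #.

{ #, *, bool, int }

In Expr → * ArgList Factor: Factor is at the end, add FOLLOW(Expr) = { #, *, bool, int }.
In Factor → Factor * int *: add FIRST(* int *) = { * }.
In Call → ArgList Call ArgList Factor: Factor is at the end, add FOLLOW(Call) = { #, *, bool, int }.
In Item → Factor: Factor is at the end, add FOLLOW(Item) = { #, *, bool, int }.
Union: FOLLOW(Factor) = { #, *, bool, int }.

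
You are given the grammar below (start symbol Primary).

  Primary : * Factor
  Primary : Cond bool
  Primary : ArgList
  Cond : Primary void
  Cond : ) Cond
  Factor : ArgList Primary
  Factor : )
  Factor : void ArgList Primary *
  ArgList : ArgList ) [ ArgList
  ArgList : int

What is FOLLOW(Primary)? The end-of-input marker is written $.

{ $, *, void }

Primary is the start symbol, so $ ∈ FOLLOW(Primary).
In Cond : Primary void: add FIRST(void) = { void }.
In Factor : ArgList Primary: Primary is at the end, add FOLLOW(Factor) = { $, *, void }.
In Factor : void ArgList Primary *: add FIRST(*) = { * }.
Union: FOLLOW(Primary) = { $, *, void }.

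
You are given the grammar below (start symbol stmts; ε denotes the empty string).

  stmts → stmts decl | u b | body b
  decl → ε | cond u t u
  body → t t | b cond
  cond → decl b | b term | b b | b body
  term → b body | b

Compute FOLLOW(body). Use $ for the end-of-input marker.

{ b, u }

In stmts → body b: add FIRST(b) = { b }.
In cond → b body: body is at the end, add FOLLOW(cond) = { b, u }.
In term → b body: body is at the end, add FOLLOW(term) = { b, u }.
Union: FOLLOW(body) = { b, u }.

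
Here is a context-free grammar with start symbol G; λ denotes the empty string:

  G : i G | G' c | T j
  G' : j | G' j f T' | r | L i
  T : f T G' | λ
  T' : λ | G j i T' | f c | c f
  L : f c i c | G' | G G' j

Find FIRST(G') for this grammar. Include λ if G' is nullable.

{ f, i, j, r }

G' : j contributes {j}.
From G' : G' j f T': add FIRST(G') = { f, i, j, r }.
G' : r contributes {r}.
From G' : L i: add FIRST(L) = { f, i, j, r }.
Union: FIRST(G') = { f, i, j, r }.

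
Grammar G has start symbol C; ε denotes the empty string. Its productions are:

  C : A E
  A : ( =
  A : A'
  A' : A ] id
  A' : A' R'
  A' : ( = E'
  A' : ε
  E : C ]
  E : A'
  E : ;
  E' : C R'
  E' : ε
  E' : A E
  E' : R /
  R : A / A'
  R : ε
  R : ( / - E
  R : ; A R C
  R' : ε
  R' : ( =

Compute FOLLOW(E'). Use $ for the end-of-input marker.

{ $, (, /, ;, ] }

In A' : ( = E': E' is at the end, add FOLLOW(A') = { $, (, /, ;, ] }.
Union: FOLLOW(E') = { $, (, /, ;, ] }.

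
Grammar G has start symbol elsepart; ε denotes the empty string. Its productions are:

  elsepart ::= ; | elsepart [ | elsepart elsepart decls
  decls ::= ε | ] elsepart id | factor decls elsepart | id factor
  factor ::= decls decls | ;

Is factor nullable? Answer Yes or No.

factor ::= decls decls and each of decls, decls is nullable, so factor ⇒* ε.

Yes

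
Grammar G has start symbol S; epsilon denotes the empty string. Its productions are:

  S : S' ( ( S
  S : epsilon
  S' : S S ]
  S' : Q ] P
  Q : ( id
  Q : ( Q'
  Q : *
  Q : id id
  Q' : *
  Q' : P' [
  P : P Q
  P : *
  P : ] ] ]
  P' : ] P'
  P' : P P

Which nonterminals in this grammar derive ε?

Directly nullable (have an epsilon-production): S.
No other nonterminal has a production whose RHS symbols are all nullable.

{ S }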